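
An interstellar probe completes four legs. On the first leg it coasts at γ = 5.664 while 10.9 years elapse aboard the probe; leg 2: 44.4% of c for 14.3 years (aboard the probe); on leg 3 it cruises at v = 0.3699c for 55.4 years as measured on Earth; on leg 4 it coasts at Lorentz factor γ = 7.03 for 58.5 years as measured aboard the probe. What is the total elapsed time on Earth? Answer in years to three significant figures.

Leg 1: γ = 5.664; Δt_1 = 5.664 × 10.9 = 61.74 years.
Leg 2: β = 0.444; γ = 1/√(1 − 0.444²) = 1/√0.8029 = 1.116; Δt_2 = 1.116 × 14.3 = 15.96 years.
Leg 3: 55.4 years is already measured on Earth.
Leg 4: γ = 7.03; Δt_4 = 7.030 × 58.5 = 411.3 years.
Total: 61.74 + 15.96 + 55.40 + 411.3 years.

Δt = 544 years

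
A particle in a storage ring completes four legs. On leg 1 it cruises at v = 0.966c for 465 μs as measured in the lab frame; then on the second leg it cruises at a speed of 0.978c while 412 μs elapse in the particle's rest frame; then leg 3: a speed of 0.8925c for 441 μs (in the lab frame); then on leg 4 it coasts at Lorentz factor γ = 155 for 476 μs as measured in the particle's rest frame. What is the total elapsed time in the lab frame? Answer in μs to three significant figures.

Δt = 7.67×10⁴ μs

Leg 1: 465 μs is already measured in the lab frame.
Leg 2: γ = 1/√(1 − 0.978²) = 1/√0.04352 = 4.794; Δt_2 = 4.794 × 412 = 1975 μs.
Leg 3: 441 μs is already measured in the lab frame.
Leg 4: γ = 155; Δt_4 = 155.0 × 476 = 7.378×10⁴ μs.
Total: 465.0 + 1975 + 441.0 + 7.378×10⁴ μs.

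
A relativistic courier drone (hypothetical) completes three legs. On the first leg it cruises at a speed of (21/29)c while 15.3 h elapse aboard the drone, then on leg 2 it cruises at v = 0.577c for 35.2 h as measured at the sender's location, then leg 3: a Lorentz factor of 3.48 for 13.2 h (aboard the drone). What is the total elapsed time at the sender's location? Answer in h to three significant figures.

Δt = 103 h

Leg 1: γ = 1/√(1 − (21/29)²) = 29/20 = 1.450; Δt_1 = 1.450 × 15.3 = 22.19 h.
Leg 2: 35.2 h is already measured at the sender's location.
Leg 3: γ = 3.48; Δt_3 = 3.480 × 13.2 = 45.94 h.
Total: 22.19 + 35.20 + 45.94 h.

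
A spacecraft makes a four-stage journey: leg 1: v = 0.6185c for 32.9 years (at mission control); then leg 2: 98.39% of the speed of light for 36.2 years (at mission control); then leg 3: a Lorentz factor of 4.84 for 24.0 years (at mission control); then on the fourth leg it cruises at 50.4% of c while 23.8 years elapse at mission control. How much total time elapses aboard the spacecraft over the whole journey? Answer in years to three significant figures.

Leg 1: γ = 1/√(1 − 0.6185²) = 1/√0.6175 = 1.273; τ_1 = 32.9/1.273 = 25.85 years.
Leg 2: β = 0.9839; γ = 1/√(1 − 0.9839²) = 1/√0.03194 = 5.595; τ_2 = 36.2/5.595 = 6.470 years.
Leg 3: γ = 4.84; τ_3 = 24.0/4.840 = 4.959 years.
Leg 4: β = 0.504; γ = 1/√(1 − 0.504²) = 1/√0.7460 = 1.158; τ_4 = 23.8/1.158 = 20.56 years.
Total: 25.85 + 6.470 + 4.959 + 20.56 years.

τ = 57.8 years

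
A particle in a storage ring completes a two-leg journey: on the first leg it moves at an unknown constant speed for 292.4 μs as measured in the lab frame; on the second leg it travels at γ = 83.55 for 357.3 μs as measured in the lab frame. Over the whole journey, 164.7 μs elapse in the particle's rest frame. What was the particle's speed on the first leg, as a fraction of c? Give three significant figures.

Leg 1: speed unknown; τ_1 = 292.4/γ_1.
Leg 2: γ = 83.55; τ_2 = 357.3/83.55 = 4.276 μs.
Total proper time: τ_1 + 4.276 = 164.7, so τ_1 = 164.7 − 4.276 = 160.4 μs.
γ_1 = 292.4/160.4 = 1.823; β = √(1 − 1/γ²) = √0.6990.

β = 0.836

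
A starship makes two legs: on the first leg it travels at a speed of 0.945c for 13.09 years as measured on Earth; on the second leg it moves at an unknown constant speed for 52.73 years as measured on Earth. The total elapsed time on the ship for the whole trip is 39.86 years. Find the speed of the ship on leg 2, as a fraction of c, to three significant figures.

Leg 1: γ = 1/√(1 − 0.945²) = 1/√0.1070 = 3.057; τ_1 = 13.09/3.057 = 4.281 years.
Leg 2: speed unknown; τ_2 = 52.73/γ_2.
Total proper time: 4.281 + τ_2 = 39.86, so τ_2 = 39.86 − 4.281 = 35.58 years.
γ_2 = 52.73/35.58 = 1.482; β = √(1 − 1/γ²) = √0.5447.

β = 0.738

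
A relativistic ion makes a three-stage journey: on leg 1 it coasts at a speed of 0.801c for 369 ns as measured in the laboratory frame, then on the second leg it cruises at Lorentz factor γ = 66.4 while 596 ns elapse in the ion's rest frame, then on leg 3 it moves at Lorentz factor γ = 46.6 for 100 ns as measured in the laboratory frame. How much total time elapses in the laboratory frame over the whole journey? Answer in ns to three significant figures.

Δt = 4.00×10⁴ ns

Leg 1: 369 ns is already measured in the laboratory frame.
Leg 2: γ = 66.4; Δt_2 = 66.40 × 596 = 3.957×10⁴ ns.
Leg 3: 100 ns is already measured in the laboratory frame.
Total: 369.0 + 3.957×10⁴ + 100.0 ns.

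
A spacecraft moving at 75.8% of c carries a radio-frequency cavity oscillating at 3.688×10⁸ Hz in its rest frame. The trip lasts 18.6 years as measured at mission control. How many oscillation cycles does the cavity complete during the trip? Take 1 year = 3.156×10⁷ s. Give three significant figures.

N = 1.41×10¹⁷

β = 0.758; γ = 1/√(1 − 0.758²) = 1/√0.4254 = 1.533
The oscillator's own cycle count is N = f × τ where τ is the proper time aboard the spacecraft. τ = Δt/γ = 18.6/1.533 = 12.13 years = 3.829×10⁸ s.
N = 3.688×10⁸ × 3.829×10⁸ = 1.412×10¹⁷.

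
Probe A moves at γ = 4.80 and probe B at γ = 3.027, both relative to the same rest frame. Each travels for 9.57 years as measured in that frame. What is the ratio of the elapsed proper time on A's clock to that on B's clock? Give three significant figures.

τ_A/τ_B = 0.631

A: γ = 4.80. B: γ = 3.027.
τ_A/τ_B = γ_B/γ_A = 3.027/4.800 = 0.6306, so τ_A/τ_B = 0.6306.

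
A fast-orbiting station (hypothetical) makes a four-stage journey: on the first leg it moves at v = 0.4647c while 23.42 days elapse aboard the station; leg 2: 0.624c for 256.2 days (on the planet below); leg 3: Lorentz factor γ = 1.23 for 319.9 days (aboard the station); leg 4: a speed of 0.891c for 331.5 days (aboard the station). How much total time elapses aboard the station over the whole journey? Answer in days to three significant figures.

τ = 875 days

Leg 1: 23.42 days is already measured aboard the station.
Leg 2: γ = 1/√(1 − 0.624²) = 1/√0.6106 = 1.280; τ_2 = 256.2/1.280 = 200.2 days.
Leg 3: 319.9 days is already measured aboard the station.
Leg 4: 331.5 days is already measured aboard the station.
Total: 23.42 + 200.2 + 319.9 + 331.5 days.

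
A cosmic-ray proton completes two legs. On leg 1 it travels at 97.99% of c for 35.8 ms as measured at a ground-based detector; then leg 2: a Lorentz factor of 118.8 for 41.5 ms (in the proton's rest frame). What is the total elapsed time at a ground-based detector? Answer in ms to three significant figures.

Δt = 4970 ms

Leg 1: 35.8 ms is already measured at a ground-based detector.
Leg 2: γ = 118.8; Δt_2 = 118.8 × 41.5 = 4930 ms.
Total: 35.80 + 4930 ms.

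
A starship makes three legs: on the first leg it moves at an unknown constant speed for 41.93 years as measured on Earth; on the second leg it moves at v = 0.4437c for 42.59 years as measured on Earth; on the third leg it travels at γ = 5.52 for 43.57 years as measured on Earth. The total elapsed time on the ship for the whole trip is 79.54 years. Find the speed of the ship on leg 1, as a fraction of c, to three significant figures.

Leg 1: speed unknown; τ_1 = 41.93/γ_1.
Leg 2: γ = 1/√(1 − 0.4437²) = 1/√0.8031 = 1.116; τ_2 = 42.59/1.116 = 38.17 years.
Leg 3: γ = 5.52; τ_3 = 43.57/5.520 = 7.893 years.
Total proper time: τ_1 + 38.17 + 7.893 = 79.54, so τ_1 = 79.54 − 46.06 = 33.48 years.
γ_1 = 41.93/33.48 = 1.252; β = √(1 − 1/γ²) = √0.3625.

β = 0.602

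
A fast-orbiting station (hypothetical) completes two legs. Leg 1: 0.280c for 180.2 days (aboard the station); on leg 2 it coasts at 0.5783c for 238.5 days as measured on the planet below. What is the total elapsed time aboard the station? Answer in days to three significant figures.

τ = 375 days

Leg 1: 180.2 days is already measured aboard the station.
Leg 2: γ = 1/√(1 − 0.5783²) = 1/√0.6656 = 1.226; τ_2 = 238.5/1.226 = 194.6 days.
Total: 180.2 + 194.6 days.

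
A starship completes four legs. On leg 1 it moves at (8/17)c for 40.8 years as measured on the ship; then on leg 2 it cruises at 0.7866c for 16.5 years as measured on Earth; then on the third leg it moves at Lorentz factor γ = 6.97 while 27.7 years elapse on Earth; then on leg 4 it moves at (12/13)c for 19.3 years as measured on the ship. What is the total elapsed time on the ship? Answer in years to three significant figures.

Leg 1: 40.8 years is already measured on the ship.
Leg 2: γ = 1/√(1 − 0.7866²) = 1/√0.3813 = 1.620; τ_2 = 16.5/1.620 = 10.19 years.
Leg 3: γ = 6.97; τ_3 = 27.7/6.970 = 3.974 years.
Leg 4: 19.3 years is already measured on the ship.
Total: 40.80 + 10.19 + 3.974 + 19.30 years.

τ = 74.3 years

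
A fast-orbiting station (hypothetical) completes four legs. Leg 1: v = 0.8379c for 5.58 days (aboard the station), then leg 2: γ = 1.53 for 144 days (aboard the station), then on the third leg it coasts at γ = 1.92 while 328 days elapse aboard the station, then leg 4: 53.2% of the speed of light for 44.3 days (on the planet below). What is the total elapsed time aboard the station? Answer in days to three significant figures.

Leg 1: 5.58 days is already measured aboard the station.
Leg 2: 144 days is already measured aboard the station.
Leg 3: 328 days is already measured aboard the station.
Leg 4: β = 0.532; γ = 1/√(1 − 0.532²) = 1/√0.7170 = 1.181; τ_4 = 44.3/1.181 = 37.51 days.
Total: 5.580 + 144.0 + 328.0 + 37.51 days.

τ = 515 days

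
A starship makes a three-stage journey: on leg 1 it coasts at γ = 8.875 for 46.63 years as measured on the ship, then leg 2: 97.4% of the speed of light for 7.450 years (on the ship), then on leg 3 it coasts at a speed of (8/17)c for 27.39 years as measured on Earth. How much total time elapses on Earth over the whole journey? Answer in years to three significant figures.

Leg 1: γ = 8.875; Δt_1 = 8.875 × 46.63 = 413.8 years.
Leg 2: β = 0.974; γ = 1/√(1 − 0.974²) = 1/√0.05132 = 4.414; Δt_2 = 4.414 × 7.450 = 32.88 years.
Leg 3: 27.39 years is already measured on Earth.
Total: 413.8 + 32.88 + 27.39 years.

Δt = 474 years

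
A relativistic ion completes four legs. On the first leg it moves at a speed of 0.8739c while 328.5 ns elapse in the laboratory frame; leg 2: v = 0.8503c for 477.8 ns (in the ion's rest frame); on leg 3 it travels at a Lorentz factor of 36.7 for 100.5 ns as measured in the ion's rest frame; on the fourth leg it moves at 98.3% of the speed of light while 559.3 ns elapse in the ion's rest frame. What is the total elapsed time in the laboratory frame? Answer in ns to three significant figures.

Δt = 7970 ns

Leg 1: 328.5 ns is already measured in the laboratory frame.
Leg 2: γ = 1/√(1 − 0.8503²) = 1/√0.2770 = 1.900; Δt_2 = 1.900 × 477.8 = 907.9 ns.
Leg 3: γ = 36.7; Δt_3 = 36.70 × 100.5 = 3688 ns.
Leg 4: β = 0.983; γ = 1/√(1 − 0.983²) = 1/√0.03371 = 5.446; Δt_4 = 5.446 × 559.3 = 3046 ns.
Total: 328.5 + 907.9 + 3688 + 3046 ns.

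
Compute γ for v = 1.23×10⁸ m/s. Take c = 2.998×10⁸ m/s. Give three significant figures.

γ = 1.10

β = 1.23×10⁸/2.998×10⁸ = 0.4103; γ = 1/√(1 − 0.4103²) = 1.097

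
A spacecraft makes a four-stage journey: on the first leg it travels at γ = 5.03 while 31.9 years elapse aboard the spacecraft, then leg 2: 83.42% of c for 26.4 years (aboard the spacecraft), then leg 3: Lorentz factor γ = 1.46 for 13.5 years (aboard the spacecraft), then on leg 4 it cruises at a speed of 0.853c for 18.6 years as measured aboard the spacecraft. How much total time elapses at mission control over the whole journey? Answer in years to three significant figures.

Δt = 264 years

Leg 1: γ = 5.03; Δt_1 = 5.030 × 31.9 = 160.5 years.
Leg 2: β = 0.8342; γ = 1/√(1 − 0.8342²) = 1/√0.3041 = 1.813; Δt_2 = 1.813 × 26.4 = 47.87 years.
Leg 3: γ = 1.46; Δt_3 = 1.460 × 13.5 = 19.71 years.
Leg 4: γ = 1/√(1 − 0.853²) = 1/√0.2724 = 1.916; Δt_4 = 1.916 × 18.6 = 35.64 years.
Total: 160.5 + 47.87 + 19.71 + 35.64 years.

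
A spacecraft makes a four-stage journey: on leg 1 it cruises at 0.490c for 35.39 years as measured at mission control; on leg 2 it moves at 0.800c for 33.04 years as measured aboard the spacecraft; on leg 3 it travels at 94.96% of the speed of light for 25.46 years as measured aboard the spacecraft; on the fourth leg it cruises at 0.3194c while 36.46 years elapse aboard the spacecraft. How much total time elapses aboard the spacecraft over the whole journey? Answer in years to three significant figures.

τ = 126 years

Leg 1: γ = 1/√(1 − 0.490²) = 1/√0.7599 = 1.147; τ_1 = 35.39/1.147 = 30.85 years.
Leg 2: 33.04 years is already measured aboard the spacecraft.
Leg 3: 25.46 years is already measured aboard the spacecraft.
Leg 4: 36.46 years is already measured aboard the spacecraft.
Total: 30.85 + 33.04 + 25.46 + 36.46 years.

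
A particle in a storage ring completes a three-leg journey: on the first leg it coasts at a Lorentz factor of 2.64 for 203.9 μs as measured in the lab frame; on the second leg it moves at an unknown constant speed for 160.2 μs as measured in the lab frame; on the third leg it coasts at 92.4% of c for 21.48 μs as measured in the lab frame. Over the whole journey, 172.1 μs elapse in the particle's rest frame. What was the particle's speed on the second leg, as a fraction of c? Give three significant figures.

Leg 1: γ = 2.64; τ_1 = 203.9/2.640 = 77.23 μs.
Leg 2: speed unknown; τ_2 = 160.2/γ_2.
Leg 3: β = 0.924; γ = 1/√(1 − 0.924²) = 1/√0.1462 = 2.615; τ_3 = 21.48/2.615 = 8.214 μs.
Total proper time: 77.23 + τ_2 + 8.214 = 172.1, so τ_2 = 172.1 − 85.45 = 86.65 μs.
γ_2 = 160.2/86.65 = 1.849; β = √(1 − 1/γ²) = √0.7074.

β = 0.841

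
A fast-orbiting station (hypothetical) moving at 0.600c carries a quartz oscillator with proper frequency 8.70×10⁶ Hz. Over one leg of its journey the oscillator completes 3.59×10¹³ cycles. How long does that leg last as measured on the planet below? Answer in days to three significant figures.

Δt = 59.7 days

γ = 1/√(1 − 0.600²) = 5/4 = 1.250
Proper time for N cycles: τ = N/f = 3.59×10¹³/(8.70×10⁶) = 4.126×10⁶ s = 47.76 days.
Lab-frame duration Δt = γτ = 1.250 × 47.76 = 59.70 days.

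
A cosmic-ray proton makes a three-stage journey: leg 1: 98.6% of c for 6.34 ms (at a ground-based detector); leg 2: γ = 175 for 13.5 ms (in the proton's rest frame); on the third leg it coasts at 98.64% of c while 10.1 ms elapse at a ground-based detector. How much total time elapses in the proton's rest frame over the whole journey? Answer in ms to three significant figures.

τ = 16.2 ms

Leg 1: β = 0.986; γ = 1/√(1 − 0.986²) = 1/√0.02780 = 5.997; τ_1 = 6.34/5.997 = 1.057 ms.
Leg 2: 13.5 ms is already measured in the proton's rest frame.
Leg 3: β = 0.9864; γ = 1/√(1 − 0.9864²) = 1/√0.02702 = 6.084; τ_3 = 10.1/6.084 = 1.660 ms.
Total: 1.057 + 13.50 + 1.660 ms.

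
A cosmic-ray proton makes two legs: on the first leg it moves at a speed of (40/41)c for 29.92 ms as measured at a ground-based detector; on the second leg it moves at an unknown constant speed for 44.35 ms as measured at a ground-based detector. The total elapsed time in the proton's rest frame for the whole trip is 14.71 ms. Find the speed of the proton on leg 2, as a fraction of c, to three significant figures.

Leg 1: γ = 1/√(1 − (40/41)²) = 41/9 ≈ 4.556; τ_1 = 29.92/4.556 = 6.568 ms.
Leg 2: speed unknown; τ_2 = 44.35/γ_2.
Total proper time: 6.568 + τ_2 = 14.71, so τ_2 = 14.71 − 6.568 = 8.142 ms.
γ_2 = 44.35/8.142 = 5.447; β = √(1 − 1/γ²) = √0.9663.

β = 0.983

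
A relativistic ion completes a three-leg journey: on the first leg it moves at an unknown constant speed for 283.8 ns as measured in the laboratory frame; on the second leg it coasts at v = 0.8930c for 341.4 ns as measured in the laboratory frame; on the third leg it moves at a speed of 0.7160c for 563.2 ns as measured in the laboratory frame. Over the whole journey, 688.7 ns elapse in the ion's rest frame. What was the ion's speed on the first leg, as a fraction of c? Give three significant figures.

β = 0.866

Leg 1: speed unknown; τ_1 = 283.8/γ_1.
Leg 2: γ = 1/√(1 − 0.8930²) = 1/√0.2026 = 2.222; τ_2 = 341.4/2.222 = 153.6 ns.
Leg 3: γ = 1/√(1 − 0.7160²) = 1/√0.4873 = 1.432; τ_3 = 563.2/1.432 = 393.2 ns.
Total proper time: τ_1 + 153.6 + 393.2 = 688.7, so τ_1 = 688.7 − 546.8 = 141.9 ns.
γ_1 = 283.8/141.9 = 2.000; β = √(1 − 1/γ²) = √0.7501.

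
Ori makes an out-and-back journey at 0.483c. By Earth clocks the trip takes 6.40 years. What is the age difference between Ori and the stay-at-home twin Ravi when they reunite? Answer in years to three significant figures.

γ = 1/√(1 − 0.483²) = 1/√0.7667 = 1.142
Ori's elapsed proper time: τ = 6.40/1.142 = 5.604 years.
Age gap = Δt − τ = 6.40 − 5.604 years.

Δt − τ = 0.796 years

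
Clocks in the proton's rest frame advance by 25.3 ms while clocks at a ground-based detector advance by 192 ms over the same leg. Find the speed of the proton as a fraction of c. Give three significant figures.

The proper time is measured in the proton's rest frame (both events occur at the proton's location); Δt is measured at a ground-based detector. γ = Δt/τ = 192/25.3 = 7.589.
β = √(1 − 1/γ²) = √(1 − 0.01736) = √0.9826

v = 0.991c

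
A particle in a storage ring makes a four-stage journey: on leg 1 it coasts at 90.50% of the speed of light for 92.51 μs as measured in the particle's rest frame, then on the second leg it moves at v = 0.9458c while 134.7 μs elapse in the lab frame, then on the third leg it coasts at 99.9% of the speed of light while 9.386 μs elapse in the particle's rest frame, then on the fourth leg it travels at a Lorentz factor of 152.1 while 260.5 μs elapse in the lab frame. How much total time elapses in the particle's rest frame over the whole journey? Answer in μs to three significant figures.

Leg 1: 92.51 μs is already measured in the particle's rest frame.
Leg 2: γ = 1/√(1 − 0.9458²) = 1/√0.1055 = 3.079; τ_2 = 134.7/3.079 = 43.74 μs.
Leg 3: 9.386 μs is already measured in the particle's rest frame.
Leg 4: γ = 152.1; τ_4 = 260.5/152.1 = 1.713 μs.
Total: 92.51 + 43.74 + 9.386 + 1.713 μs.

τ = 147 μs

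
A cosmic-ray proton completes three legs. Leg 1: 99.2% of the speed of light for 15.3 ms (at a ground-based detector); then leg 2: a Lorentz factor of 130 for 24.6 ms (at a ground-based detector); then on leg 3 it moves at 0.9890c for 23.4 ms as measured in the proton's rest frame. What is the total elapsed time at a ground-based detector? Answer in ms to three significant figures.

Δt = 198 ms

Leg 1: 15.3 ms is already measured at a ground-based detector.
Leg 2: 24.6 ms is already measured at a ground-based detector.
Leg 3: γ = 1/√(1 − 0.9890²) = 1/√0.02188 = 6.761; Δt_3 = 6.761 × 23.4 = 158.2 ms.
Total: 15.30 + 24.60 + 158.2 ms.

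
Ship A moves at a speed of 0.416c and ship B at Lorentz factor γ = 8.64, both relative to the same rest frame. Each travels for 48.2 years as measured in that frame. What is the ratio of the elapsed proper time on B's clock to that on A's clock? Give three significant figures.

A: γ = 1/√(1 − 0.416²) = 1/√0.8269 = 1.100. B: γ = 8.64.
τ_A/τ_B = γ_B/γ_A = 8.640/1.100 = 7.857, so τ_B/τ_A = 0.1273.

τ_B/τ_A = 0.127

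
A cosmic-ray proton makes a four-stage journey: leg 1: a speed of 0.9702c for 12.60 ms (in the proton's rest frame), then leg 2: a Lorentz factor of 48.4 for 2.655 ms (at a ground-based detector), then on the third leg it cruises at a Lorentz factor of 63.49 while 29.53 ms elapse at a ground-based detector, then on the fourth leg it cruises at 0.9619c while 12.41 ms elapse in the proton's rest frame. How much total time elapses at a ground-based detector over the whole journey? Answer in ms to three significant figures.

Δt = 130 ms

Leg 1: γ = 1/√(1 − 0.9702²) = 1/√0.05871 = 4.127; Δt_1 = 4.127 × 12.60 = 52.00 ms.
Leg 2: 2.655 ms is already measured at a ground-based detector.
Leg 3: 29.53 ms is already measured at a ground-based detector.
Leg 4: γ = 1/√(1 − 0.9619²) = 1/√0.07475 = 3.658; Δt_4 = 3.658 × 12.41 = 45.39 ms.
Total: 52.00 + 2.655 + 29.53 + 45.39 ms.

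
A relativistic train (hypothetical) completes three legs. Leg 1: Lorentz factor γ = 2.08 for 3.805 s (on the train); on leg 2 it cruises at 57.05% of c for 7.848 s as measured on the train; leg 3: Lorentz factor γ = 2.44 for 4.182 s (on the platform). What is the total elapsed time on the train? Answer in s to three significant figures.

Leg 1: 3.805 s is already measured on the train.
Leg 2: 7.848 s is already measured on the train.
Leg 3: γ = 2.44; τ_3 = 4.182/2.440 = 1.714 s.
Total: 3.805 + 7.848 + 1.714 s.

τ = 13.4 s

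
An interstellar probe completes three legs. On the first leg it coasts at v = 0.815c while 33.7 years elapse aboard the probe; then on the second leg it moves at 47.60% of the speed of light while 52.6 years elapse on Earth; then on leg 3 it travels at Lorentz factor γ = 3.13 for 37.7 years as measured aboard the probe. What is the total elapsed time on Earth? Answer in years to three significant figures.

Δt = 229 years

Leg 1: γ = 1/√(1 − 0.815²) = 1/√0.3358 = 1.726; Δt_1 = 1.726 × 33.7 = 58.16 years.
Leg 2: 52.6 years is already measured on Earth.
Leg 3: γ = 3.13; Δt_3 = 3.130 × 37.7 = 118.0 years.
Total: 58.16 + 52.60 + 118.0 years.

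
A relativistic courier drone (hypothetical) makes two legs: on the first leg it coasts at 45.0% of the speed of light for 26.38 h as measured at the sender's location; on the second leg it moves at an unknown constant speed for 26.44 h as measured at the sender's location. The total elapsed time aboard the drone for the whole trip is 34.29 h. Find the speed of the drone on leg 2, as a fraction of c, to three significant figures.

Leg 1: β = 0.450; γ = 1/√(1 − 0.450²) = 1/√0.7975 = 1.120; τ_1 = 26.38/1.120 = 23.56 h.
Leg 2: speed unknown; τ_2 = 26.44/γ_2.
Total proper time: 23.56 + τ_2 = 34.29, so τ_2 = 34.29 − 23.56 = 10.73 h.
γ_2 = 26.44/10.73 = 2.464; β = √(1 − 1/γ²) = √0.8352.

β = 0.914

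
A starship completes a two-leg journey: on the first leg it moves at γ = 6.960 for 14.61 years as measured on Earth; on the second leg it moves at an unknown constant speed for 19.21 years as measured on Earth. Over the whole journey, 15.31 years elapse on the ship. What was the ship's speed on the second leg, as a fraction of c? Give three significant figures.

Leg 1: γ = 6.960; τ_1 = 14.61/6.960 = 2.099 years.
Leg 2: speed unknown; τ_2 = 19.21/γ_2.
Total proper time: 2.099 + τ_2 = 15.31, so τ_2 = 15.31 − 2.099 = 13.21 years.
γ_2 = 19.21/13.21 = 1.454; β = √(1 − 1/γ²) = √0.5271.

β = 0.726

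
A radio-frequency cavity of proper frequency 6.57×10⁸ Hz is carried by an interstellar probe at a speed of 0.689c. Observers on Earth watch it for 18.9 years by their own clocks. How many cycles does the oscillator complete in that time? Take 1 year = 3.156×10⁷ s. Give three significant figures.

N = 2.84×10¹⁷

γ = 1/√(1 − 0.689²) = 1/√0.5253 = 1.380
During 18.9 years of lab time, the oscillator's proper time advances by τ = Δt/γ = 18.9/1.380 = 13.70 years = 4.323×10⁸ s.
N = f × τ = 6.57×10⁸ × 4.323×10⁸ = 2.840×10¹⁷.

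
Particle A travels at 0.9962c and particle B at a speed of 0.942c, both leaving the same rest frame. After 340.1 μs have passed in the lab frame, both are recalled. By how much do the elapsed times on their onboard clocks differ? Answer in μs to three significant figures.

A: γ = 1/√(1 − 0.9962²) = 1/√0.007586 = 11.48; τ_A = 340.1/11.48 = 29.62 μs.
B: γ = 1/√(1 − 0.942²) = 1/√0.1126 = 2.980; τ_B = 340.1/2.980 = 114.1 μs.

|τ_A − τ_B| = 84.5 μs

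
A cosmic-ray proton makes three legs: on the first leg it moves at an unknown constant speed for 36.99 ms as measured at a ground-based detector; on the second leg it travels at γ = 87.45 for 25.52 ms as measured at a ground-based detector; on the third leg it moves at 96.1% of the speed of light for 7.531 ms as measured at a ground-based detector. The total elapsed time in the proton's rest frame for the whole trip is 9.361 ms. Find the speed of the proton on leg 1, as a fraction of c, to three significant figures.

β = 0.982

Leg 1: speed unknown; τ_1 = 36.99/γ_1.
Leg 2: γ = 87.45; τ_2 = 25.52/87.45 = 0.2918 ms.
Leg 3: β = 0.961; γ = 1/√(1 − 0.961²) = 1/√0.07648 = 3.616; τ_3 = 7.531/3.616 = 2.083 ms.
Total proper time: τ_1 + 0.2918 + 2.083 = 9.361, so τ_1 = 9.361 − 2.375 = 6.986 ms.
γ_1 = 36.99/6.986 = 5.295; β = √(1 − 1/γ²) = √0.9643.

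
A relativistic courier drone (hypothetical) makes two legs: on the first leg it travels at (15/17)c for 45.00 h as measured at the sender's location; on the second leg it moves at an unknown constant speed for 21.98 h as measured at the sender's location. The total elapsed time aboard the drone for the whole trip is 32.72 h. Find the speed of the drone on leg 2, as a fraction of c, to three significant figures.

β = 0.851

Leg 1: γ = 1/√(1 − (15/17)²) = 17/8 = 2.125; τ_1 = 45.00/2.125 = 21.18 h.
Leg 2: speed unknown; τ_2 = 21.98/γ_2.
Total proper time: 21.18 + τ_2 = 32.72, so τ_2 = 32.72 − 21.18 = 11.54 h.
γ_2 = 21.98/11.54 = 1.904; β = √(1 − 1/γ²) = √0.7242.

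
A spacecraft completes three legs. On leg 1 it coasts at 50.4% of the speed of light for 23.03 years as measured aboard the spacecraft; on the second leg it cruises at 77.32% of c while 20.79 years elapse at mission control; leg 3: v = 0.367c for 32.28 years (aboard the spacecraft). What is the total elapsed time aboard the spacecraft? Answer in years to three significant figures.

Leg 1: 23.03 years is already measured aboard the spacecraft.
Leg 2: β = 0.7732; γ = 1/√(1 − 0.7732²) = 1/√0.4022 = 1.577; τ_2 = 20.79/1.577 = 13.18 years.
Leg 3: 32.28 years is already measured aboard the spacecraft.
Total: 23.03 + 13.18 + 32.28 years.

τ = 68.5 years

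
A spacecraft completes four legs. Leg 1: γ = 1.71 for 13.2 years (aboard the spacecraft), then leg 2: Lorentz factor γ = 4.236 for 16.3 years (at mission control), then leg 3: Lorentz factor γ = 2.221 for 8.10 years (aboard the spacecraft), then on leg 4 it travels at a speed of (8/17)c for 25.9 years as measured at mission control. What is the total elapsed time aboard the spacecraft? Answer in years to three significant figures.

Leg 1: 13.2 years is already measured aboard the spacecraft.
Leg 2: γ = 4.236; τ_2 = 16.3/4.236 = 3.848 years.
Leg 3: 8.10 years is already measured aboard the spacecraft.
Leg 4: γ = 1/√(1 − (8/17)²) = 17/15 ≈ 1.133; τ_4 = 25.9/1.133 = 22.85 years.
Total: 13.20 + 3.848 + 8.100 + 22.85 years.

τ = 48.0 years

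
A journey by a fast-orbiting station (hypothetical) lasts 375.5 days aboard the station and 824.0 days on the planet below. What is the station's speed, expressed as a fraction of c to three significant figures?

The proper time is measured aboard the station (both events occur at the station's location); Δt is measured on the planet below. γ = Δt/τ = 824.0/375.5 = 2.194.
β = √(1 − 1/γ²) = √(1 − 0.2077) = √0.7923

β = 0.890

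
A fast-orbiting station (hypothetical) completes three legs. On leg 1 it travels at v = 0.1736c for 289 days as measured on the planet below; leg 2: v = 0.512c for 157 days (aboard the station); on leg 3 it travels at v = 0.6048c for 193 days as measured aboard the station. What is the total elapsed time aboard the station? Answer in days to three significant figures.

Leg 1: γ = 1/√(1 − 0.1736²) = 1/√0.9699 = 1.015; τ_1 = 289/1.015 = 284.6 days.
Leg 2: 157 days is already measured aboard the station.
Leg 3: 193 days is already measured aboard the station.
Total: 284.6 + 157.0 + 193.0 days.

τ = 635 days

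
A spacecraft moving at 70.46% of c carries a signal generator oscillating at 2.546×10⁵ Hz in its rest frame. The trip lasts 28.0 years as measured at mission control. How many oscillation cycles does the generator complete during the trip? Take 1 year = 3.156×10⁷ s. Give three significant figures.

β = 0.7046; γ = 1/√(1 − 0.7046²) = 1/√0.5035 = 1.409
The oscillator's own cycle count is N = f × τ where τ is the proper time aboard the spacecraft. τ = Δt/γ = 28.0/1.409 = 19.87 years = 6.271×10⁸ s.
N = 2.546×10⁵ × 6.271×10⁸ = 1.597×10¹⁴.

N = 1.60×10¹⁴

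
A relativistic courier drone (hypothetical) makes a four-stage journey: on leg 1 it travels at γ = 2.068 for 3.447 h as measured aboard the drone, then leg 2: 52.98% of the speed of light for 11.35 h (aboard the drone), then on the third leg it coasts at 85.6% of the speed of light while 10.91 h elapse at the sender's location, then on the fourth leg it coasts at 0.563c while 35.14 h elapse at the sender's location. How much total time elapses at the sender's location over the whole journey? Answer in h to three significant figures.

Leg 1: γ = 2.068; Δt_1 = 2.068 × 3.447 = 7.128 h.
Leg 2: β = 0.5298; γ = 1/√(1 − 0.5298²) = 1/√0.7193 = 1.179; Δt_2 = 1.179 × 11.35 = 13.38 h.
Leg 3: 10.91 h is already measured at the sender's location.
Leg 4: 35.14 h is already measured at the sender's location.
Total: 7.128 + 13.38 + 10.91 + 35.14 h.

Δt = 66.6 h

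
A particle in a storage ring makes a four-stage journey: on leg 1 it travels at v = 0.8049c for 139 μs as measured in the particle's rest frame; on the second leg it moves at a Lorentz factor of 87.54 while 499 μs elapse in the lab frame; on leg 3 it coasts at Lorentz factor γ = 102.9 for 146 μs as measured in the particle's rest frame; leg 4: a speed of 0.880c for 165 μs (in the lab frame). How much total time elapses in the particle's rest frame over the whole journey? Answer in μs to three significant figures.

Leg 1: 139 μs is already measured in the particle's rest frame.
Leg 2: γ = 87.54; τ_2 = 499/87.54 = 5.700 μs.
Leg 3: 146 μs is already measured in the particle's rest frame.
Leg 4: γ = 1/√(1 − 0.880²) = 1/√0.2256 = 2.105; τ_4 = 165/2.105 = 78.37 μs.
Total: 139.0 + 5.700 + 146.0 + 78.37 μs.

τ = 369 μs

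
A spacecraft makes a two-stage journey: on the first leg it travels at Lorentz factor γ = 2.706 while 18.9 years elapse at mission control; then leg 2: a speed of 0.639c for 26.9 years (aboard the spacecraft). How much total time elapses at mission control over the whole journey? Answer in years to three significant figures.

Leg 1: 18.9 years is already measured at mission control.
Leg 2: γ = 1/√(1 − 0.639²) = 1/√0.5917 = 1.300; Δt_2 = 1.300 × 26.9 = 34.97 years.
Total: 18.90 + 34.97 years.

Δt = 53.9 years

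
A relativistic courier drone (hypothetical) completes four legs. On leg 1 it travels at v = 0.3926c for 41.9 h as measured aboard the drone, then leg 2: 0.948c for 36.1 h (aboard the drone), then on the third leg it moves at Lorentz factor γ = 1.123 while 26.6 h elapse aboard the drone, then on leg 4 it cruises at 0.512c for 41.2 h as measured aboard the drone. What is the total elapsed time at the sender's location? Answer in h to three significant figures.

Leg 1: γ = 1/√(1 − 0.3926²) = 1/√0.8459 = 1.087; Δt_1 = 1.087 × 41.9 = 45.56 h.
Leg 2: γ = 1/√(1 − 0.948²) = 1/√0.1013 = 3.142; Δt_2 = 3.142 × 36.1 = 113.4 h.
Leg 3: γ = 1.123; Δt_3 = 1.123 × 26.6 = 29.87 h.
Leg 4: γ = 1/√(1 − 0.512²) = 1/√0.7379 = 1.164; Δt_4 = 1.164 × 41.2 = 47.96 h.
Total: 45.56 + 113.4 + 29.87 + 47.96 h.

Δt = 237 h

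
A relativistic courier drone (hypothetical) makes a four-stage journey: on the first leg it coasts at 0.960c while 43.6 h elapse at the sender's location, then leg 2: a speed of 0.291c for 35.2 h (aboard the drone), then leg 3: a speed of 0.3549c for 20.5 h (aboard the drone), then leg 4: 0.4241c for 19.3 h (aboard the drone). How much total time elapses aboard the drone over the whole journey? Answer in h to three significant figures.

Leg 1: γ = 1/√(1 − 0.960²) = 25/7 ≈ 3.571; τ_1 = 43.6/3.571 = 12.21 h.
Leg 2: 35.2 h is already measured aboard the drone.
Leg 3: 20.5 h is already measured aboard the drone.
Leg 4: 19.3 h is already measured aboard the drone.
Total: 12.21 + 35.20 + 20.50 + 19.30 h.

τ = 87.2 h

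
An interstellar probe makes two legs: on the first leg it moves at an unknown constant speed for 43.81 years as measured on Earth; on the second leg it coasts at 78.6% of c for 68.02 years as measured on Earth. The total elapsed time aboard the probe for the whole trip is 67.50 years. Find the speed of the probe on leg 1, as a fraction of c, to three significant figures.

Leg 1: speed unknown; τ_1 = 43.81/γ_1.
Leg 2: β = 0.786; γ = 1/√(1 − 0.786²) = 1/√0.3822 = 1.618; τ_2 = 68.02/1.618 = 42.05 years.
Total proper time: τ_1 + 42.05 = 67.50, so τ_1 = 67.50 − 42.05 = 25.45 years.
γ_1 = 43.81/25.45 = 1.722; β = √(1 − 1/γ²) = √0.6626.

β = 0.814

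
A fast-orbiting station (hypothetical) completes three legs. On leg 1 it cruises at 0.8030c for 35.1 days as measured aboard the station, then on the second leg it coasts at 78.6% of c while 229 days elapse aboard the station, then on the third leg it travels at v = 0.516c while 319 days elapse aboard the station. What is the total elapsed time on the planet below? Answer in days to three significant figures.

Δt = 802 days

Leg 1: γ = 1/√(1 − 0.8030²) = 1/√0.3552 = 1.678; Δt_1 = 1.678 × 35.1 = 58.89 days.
Leg 2: β = 0.786; γ = 1/√(1 − 0.786²) = 1/√0.3822 = 1.618; Δt_2 = 1.618 × 229 = 370.4 days.
Leg 3: γ = 1/√(1 − 0.516²) = 1/√0.7337 = 1.167; Δt_3 = 1.167 × 319 = 372.4 days.
Total: 58.89 + 370.4 + 372.4 days.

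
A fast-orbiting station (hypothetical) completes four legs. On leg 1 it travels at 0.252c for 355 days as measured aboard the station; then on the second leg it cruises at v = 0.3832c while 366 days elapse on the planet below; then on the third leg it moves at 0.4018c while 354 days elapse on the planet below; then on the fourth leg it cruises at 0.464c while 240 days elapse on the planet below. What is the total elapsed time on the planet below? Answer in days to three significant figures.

Δt = 1330 days

Leg 1: γ = 1/√(1 − 0.252²) = 1/√0.9365 = 1.033; Δt_1 = 1.033 × 355 = 366.8 days.
Leg 2: 366 days is already measured on the planet below.
Leg 3: 354 days is already measured on the planet below.
Leg 4: 240 days is already measured on the planet below.
Total: 366.8 + 366.0 + 354.0 + 240.0 days.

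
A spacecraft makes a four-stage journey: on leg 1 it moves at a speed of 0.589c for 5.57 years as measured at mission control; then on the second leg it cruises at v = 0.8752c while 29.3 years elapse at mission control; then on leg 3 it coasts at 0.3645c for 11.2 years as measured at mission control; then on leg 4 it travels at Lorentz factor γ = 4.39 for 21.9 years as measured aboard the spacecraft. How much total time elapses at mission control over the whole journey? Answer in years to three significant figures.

Leg 1: 5.57 years is already measured at mission control.
Leg 2: 29.3 years is already measured at mission control.
Leg 3: 11.2 years is already measured at mission control.
Leg 4: γ = 4.39; Δt_4 = 4.390 × 21.9 = 96.14 years.
Total: 5.570 + 29.30 + 11.20 + 96.14 years.

Δt = 142 years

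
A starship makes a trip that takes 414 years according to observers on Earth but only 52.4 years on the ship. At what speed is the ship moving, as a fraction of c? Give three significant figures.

The proper time is measured on the ship (both events occur at the ship's location); Δt is measured on Earth. γ = Δt/τ = 414/52.4 = 7.901.
β = √(1 − 1/γ²) = √(1 − 0.01602) = √0.9840

β = 0.992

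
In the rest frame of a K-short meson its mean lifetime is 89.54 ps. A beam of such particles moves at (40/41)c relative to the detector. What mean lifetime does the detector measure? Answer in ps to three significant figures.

γ = 1/√(1 − (40/41)²) = 41/9 ≈ 4.556
The rest-frame lifetime is the proper time; the lab measures the dilated interval Δt = γτ₀ = 4.556 × 89.54 ps.

Δt = 408 ps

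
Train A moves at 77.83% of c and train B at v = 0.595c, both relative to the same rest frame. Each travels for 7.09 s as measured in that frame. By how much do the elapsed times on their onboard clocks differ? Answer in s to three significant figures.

A: β = 0.7783; γ = 1/√(1 − 0.7783²) = 1/√0.3942 = 1.593; τ_A = 7.09/1.593 = 4.452 s.
B: γ = 1/√(1 − 0.595²) = 1/√0.6460 = 1.244; τ_B = 7.09/1.244 = 5.698 s.

|τ_A − τ_B| = 1.25 s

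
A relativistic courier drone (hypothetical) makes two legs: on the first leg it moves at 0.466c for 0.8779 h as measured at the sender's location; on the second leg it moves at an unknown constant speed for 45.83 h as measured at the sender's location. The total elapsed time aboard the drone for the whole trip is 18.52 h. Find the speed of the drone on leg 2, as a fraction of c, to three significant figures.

Leg 1: γ = 1/√(1 − 0.466²) = 1/√0.7828 = 1.130; τ_1 = 0.8779/1.130 = 0.7768 h.
Leg 2: speed unknown; τ_2 = 45.83/γ_2.
Total proper time: 0.7768 + τ_2 = 18.52, so τ_2 = 18.52 − 0.7768 = 17.74 h.
γ_2 = 45.83/17.74 = 2.583; β = √(1 − 1/γ²) = √0.8501.

β = 0.922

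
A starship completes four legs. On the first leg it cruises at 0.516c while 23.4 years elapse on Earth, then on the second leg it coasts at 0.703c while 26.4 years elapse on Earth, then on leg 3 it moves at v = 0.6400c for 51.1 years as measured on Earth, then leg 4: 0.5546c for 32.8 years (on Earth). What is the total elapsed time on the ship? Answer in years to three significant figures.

τ = 105 years

Leg 1: γ = 1/√(1 − 0.516²) = 1/√0.7337 = 1.167; τ_1 = 23.4/1.167 = 20.04 years.
Leg 2: γ = 1/√(1 − 0.703²) = 1/√0.5058 = 1.406; τ_2 = 26.4/1.406 = 18.78 years.
Leg 3: γ = 1/√(1 − 0.6400²) = 1/√0.5904 = 1.301; τ_3 = 51.1/1.301 = 39.26 years.
Leg 4: γ = 1/√(1 − 0.5546²) = 1/√0.6924 = 1.202; τ_4 = 32.8/1.202 = 27.29 years.
Total: 20.04 + 18.78 + 39.26 + 27.29 years.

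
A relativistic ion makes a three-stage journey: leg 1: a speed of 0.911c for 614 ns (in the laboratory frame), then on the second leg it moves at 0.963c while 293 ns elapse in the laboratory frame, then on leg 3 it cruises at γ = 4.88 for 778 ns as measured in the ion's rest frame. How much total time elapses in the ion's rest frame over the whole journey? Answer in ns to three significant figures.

τ = 1110 ns

Leg 1: γ = 1/√(1 − 0.911²) = 1/√0.1701 = 2.425; τ_1 = 614/2.425 = 253.2 ns.
Leg 2: γ = 1/√(1 − 0.963²) = 1/√0.07263 = 3.711; τ_2 = 293/3.711 = 78.96 ns.
Leg 3: 778 ns is already measured in the ion's rest frame.
Total: 253.2 + 78.96 + 778.0 ns.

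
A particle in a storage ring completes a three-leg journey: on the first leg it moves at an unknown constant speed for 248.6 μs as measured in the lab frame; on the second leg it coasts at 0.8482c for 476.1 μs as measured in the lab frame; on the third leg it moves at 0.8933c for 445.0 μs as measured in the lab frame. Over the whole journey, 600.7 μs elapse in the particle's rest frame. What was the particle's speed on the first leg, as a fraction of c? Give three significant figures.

Leg 1: speed unknown; τ_1 = 248.6/γ_1.
Leg 2: γ = 1/√(1 − 0.8482²) = 1/√0.2806 = 1.888; τ_2 = 476.1/1.888 = 252.2 μs.
Leg 3: γ = 1/√(1 − 0.8933²) = 1/√0.2020 = 2.225; τ_3 = 445.0/2.225 = 200.0 μs.
Total proper time: τ_1 + 252.2 + 200.0 = 600.7, so τ_1 = 600.7 − 452.2 = 148.5 μs.
γ_1 = 248.6/148.5 = 1.674; β = √(1 − 1/γ²) = √0.6431.

β = 0.802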